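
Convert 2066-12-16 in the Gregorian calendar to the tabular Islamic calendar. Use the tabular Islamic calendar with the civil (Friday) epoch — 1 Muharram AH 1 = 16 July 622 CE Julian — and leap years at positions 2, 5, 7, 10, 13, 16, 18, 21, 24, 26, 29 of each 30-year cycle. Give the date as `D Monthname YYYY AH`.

Julian Day Number of the source date = 2476001.
Converting JDN 2476001 to the tabular Islamic calendar gives 28 Ramadan 1489 AH.

28 Ramadan 1489 AH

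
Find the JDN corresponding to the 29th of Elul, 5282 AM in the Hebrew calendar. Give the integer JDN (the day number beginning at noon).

In the proleptic Gregorian calendar the same day is 1 October 1522.
JDN 2299161 is 15 October 1582 CE (Gregorian); the target day is −21929 days from there, so JDN = 2277232.

2277232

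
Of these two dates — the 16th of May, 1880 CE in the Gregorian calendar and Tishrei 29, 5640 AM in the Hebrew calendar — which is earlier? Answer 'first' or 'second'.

Converting both to JDN: 2407852 vs 2407639; the smaller is the second.

second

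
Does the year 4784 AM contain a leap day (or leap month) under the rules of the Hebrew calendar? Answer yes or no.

Hebrew year 4784 is year 15 of its 19-year Metonic cycle; leap years are at positions 3, 6, 8, 11, 14, 17, 19, so it is a common year (12 months).

no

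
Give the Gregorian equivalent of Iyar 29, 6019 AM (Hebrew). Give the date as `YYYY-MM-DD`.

2259-05-23

Both dates share Julian Day Number 2546285; in the Gregorian calendar that is 23 May 2259 CE.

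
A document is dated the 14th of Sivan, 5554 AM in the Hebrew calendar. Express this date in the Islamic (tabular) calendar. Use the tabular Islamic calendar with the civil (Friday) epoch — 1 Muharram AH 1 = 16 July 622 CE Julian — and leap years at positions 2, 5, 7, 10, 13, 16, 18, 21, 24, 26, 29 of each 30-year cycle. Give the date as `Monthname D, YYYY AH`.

Julian Day Number of the source date = 2376468.
Converting JDN 2376468 to the tabular Islamic calendar gives 13 Dhu al-Qa'dah 1208 AH.

Dhu al-Qa'dah 13, 1208 AH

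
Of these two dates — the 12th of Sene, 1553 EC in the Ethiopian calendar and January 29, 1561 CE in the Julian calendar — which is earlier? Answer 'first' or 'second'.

The two dates have Julian Day Numbers 2291370 and 2291242 respectively.
Since 2291242 < 2291370, the second date comes first.

second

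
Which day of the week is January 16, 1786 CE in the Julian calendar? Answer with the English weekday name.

Friday

This is JDN 2373410 (27 January 1786 Gregorian).
JDN 2373410 mod 7 = 4, and JDN 0 was a Monday, so this is a Friday.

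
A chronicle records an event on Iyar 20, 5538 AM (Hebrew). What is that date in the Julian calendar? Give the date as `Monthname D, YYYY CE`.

The source date corresponds to 17 May 1778 in the Gregorian calendar (JDN 2370598).
That day falls on 6 May 1778 CE in the Julian calendar.

May 6, 1778 CE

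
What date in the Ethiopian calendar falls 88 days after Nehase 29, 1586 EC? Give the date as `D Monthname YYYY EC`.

22 Hidar 1587 EC

Counting 88 days forward from JDN 2303500 reaches JDN 2303588, which is 22 Hidar 1587 EC.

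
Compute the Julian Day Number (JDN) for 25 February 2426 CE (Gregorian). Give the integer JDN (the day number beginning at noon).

2607194

JDN 2400001 is 17 November 1858 CE (Gregorian), MJD 0; the target day is +207193 days from there, so JDN = 2607194.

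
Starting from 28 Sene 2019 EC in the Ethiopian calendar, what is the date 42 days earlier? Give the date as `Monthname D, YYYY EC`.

Ginbot 16, 2019 EC

The starting date is JDN 2461592; 2461592 − 42 = 2461550.
JDN 2461550 corresponds to Ginbot 16, 2019 EC.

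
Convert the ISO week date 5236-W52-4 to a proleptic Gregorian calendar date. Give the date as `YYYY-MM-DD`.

ISO week 1 of 5236 is the week containing the first Thursday of 5236.
Week 52, day 4 (Thursday) lands on 5236-12-25.

5236-12-25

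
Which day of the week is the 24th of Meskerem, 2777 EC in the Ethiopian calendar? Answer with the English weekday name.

Equivalently 10 October 2784 Gregorian, JDN 2738178.
JDN 2738178 mod 7 = 2, and JDN 0 was a Monday, so this is a Wednesday.

Wednesday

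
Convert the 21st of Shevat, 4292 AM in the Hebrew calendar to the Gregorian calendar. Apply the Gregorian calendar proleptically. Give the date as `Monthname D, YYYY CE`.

January 16, 532 CE

Julian Day Number of the source date = 1915384.
Converting JDN 1915384 to the Gregorian calendar gives 16 January 532 CE.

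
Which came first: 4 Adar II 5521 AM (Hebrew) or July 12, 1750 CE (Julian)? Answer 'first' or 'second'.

Converting both to JDN: 2364321 vs 2360438; the smaller is the second.

second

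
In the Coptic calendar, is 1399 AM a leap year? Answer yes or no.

yes

1399 mod 4 = 3; in the Coptic calendar a year is leap when year mod 4 = 3, so it is a leap year.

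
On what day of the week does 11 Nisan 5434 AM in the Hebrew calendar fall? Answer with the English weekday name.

Tuesday

This is JDN 2332583 (17 April 1674 Gregorian).
JDN 2332583 mod 7 = 1, and JDN 0 was a Monday, so this is a Tuesday.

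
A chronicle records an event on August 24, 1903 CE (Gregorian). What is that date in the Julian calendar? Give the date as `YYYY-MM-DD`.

1903-08-11

For dates in this range the Gregorian date is 13 days ahead of the Julian.
24 August 1903 Gregorian − 13 days → 11 August 1903 Julian.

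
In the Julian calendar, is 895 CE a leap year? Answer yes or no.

no

895 mod 4 = 3, so it is a common year in the Julian calendar.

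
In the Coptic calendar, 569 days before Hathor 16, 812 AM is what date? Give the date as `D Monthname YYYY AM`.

28 Parmouti 810 AM

Counting 569 days back from JDN 2121323 reaches JDN 2120754, which is 28 Parmouti 810 AM.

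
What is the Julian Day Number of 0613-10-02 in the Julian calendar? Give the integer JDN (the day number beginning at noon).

1945231

Equivalently 5 October 613 (proleptic Gregorian).
JDN 2451545 is 1 January 2000 CE (Gregorian); the target day is −506314 days from there, so JDN = 1945231.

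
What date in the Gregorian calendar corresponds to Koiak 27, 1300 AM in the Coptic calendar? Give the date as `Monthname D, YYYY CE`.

January 3, 1584 CE

Both dates share Julian Day Number 2299606; in the Gregorian calendar that is 3 January 1584 CE.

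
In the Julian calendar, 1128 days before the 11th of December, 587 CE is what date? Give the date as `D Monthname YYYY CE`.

8 November 584 CE

Counting 1128 days back from JDN 1935804 reaches JDN 1934676, which is 8 November 584 CE.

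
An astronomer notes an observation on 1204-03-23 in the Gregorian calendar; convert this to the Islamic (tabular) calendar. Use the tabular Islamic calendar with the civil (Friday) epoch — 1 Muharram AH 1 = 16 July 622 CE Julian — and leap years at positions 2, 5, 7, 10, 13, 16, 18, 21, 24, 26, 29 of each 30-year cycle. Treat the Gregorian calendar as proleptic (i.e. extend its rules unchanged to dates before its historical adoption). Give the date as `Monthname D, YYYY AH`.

Rajab 12, 600 AH

Both dates share Julian Day Number 2160894; in the tabular Islamic calendar that is 12 Rajab 600 AH.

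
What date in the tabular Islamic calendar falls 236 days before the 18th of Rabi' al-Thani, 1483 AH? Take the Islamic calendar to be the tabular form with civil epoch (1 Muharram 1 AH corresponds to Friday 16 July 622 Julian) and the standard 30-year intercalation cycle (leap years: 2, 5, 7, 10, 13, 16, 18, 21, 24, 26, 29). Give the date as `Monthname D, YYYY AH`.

Sha'ban 18, 1482 AH

Counting 236 days back from JDN 2473717 reaches JDN 2473481, which is Sha'ban 18, 1482 AH.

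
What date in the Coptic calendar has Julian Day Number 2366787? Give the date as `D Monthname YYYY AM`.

2 Koiak 1484 AM

JDN 2366787 is 10 December 1767 in the Gregorian calendar.
In the Coptic calendar that day is 2 Koiak 1484 AM.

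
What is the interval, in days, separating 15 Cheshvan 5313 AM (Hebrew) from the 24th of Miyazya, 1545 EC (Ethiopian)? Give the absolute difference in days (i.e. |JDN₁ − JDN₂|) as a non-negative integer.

168

First date → JDN 2288232; second date → JDN 2288400.
The interval is |2288232 − 2288400| = 168 days.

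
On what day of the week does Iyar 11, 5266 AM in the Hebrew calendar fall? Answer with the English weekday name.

Tuesday

In the proleptic Gregorian calendar this is 15 May 1506 (JDN 2271249).
2271249 ≡ 1 (mod 7); counting from Monday = 0 gives Tuesday.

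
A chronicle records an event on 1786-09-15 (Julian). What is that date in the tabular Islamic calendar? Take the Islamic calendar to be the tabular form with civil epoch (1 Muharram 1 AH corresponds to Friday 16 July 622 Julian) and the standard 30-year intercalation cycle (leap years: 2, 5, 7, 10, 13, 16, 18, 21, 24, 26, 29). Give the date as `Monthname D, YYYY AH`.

The source date corresponds to 26 September 1786 in the Gregorian calendar (JDN 2373652).
That day falls on 2 Dhu al-Hijjah 1200 AH in the tabular Islamic calendar.

Dhu al-Hijjah 2, 1200 AH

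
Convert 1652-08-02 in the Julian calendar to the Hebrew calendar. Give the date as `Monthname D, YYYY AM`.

Elul 8, 5412 AM

Julian Day Number of the source date = 2324665.
Converting JDN 2324665 to the Hebrew calendar gives 8 Elul 5412 AM.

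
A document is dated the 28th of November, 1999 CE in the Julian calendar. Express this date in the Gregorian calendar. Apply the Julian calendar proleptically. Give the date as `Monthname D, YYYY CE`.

At this point the Julian calendar is 13 days behind the Gregorian.
28 November 1999 Julian + 13 days → 11 December 1999 Gregorian.

December 11, 1999 CE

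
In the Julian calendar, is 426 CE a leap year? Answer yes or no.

no

426 mod 4 = 2, so it is a common year in the Julian calendar.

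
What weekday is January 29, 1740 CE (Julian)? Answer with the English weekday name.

Tuesday

In the Gregorian calendar this is 9 February 1740 (JDN 2356621).
2356621 ≡ 1 (mod 7); counting from Monday = 0 gives Tuesday.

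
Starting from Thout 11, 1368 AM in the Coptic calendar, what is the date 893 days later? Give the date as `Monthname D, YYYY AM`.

Meshir 24, 1370 AM

The starting date is JDN 2324337; 2324337 + 893 = 2325230.
JDN 2325230 corresponds to Meshir 24, 1370 AM.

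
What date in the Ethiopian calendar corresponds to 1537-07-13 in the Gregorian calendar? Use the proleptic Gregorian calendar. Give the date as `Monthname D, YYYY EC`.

Hamle 9, 1529 EC

Both dates share Julian Day Number 2282631; in the Ethiopian calendar that is 9 Hamle 1529 EC.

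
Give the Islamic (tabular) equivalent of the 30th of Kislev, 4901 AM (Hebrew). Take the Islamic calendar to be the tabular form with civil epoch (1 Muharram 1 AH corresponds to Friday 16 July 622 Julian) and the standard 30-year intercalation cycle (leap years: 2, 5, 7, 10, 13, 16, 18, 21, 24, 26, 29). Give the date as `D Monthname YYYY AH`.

Julian Day Number of the source date = 2137789.
Converting JDN 2137789 to the tabular Islamic calendar gives 29 Rabi' al-Thani 535 AH.

29 Rabi' al-Thani 535 AH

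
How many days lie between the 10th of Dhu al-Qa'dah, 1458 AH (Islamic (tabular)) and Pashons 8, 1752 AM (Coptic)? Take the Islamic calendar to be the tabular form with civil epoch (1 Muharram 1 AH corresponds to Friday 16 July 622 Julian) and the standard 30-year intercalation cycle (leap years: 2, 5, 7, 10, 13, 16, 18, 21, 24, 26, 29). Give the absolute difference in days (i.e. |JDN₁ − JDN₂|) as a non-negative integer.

226

First date → JDN 2465056; second date → JDN 2464830.
The interval is |2465056 − 2464830| = 226 days.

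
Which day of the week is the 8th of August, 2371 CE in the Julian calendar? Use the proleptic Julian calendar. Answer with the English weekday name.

Tuesday

Equivalently 24 August 2371 Gregorian, JDN 2587285.
JDN 2587285 mod 7 = 1, and JDN 0 was a Monday, so this is a Tuesday.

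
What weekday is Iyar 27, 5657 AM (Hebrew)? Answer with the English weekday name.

This is JDN 2414074 (29 May 1897 Gregorian).
2414074 ≡ 5 (mod 7); counting from Monday = 0 gives Saturday.

Saturday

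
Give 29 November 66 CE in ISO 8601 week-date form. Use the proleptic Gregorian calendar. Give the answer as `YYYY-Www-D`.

The weekday is Monday (ISO weekday 1).
That Monday belongs to ISO week 48 of ISO year 66.

0066-W48-1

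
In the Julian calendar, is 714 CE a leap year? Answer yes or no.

714 mod 4 = 2, so it is a common year in the Julian calendar.

no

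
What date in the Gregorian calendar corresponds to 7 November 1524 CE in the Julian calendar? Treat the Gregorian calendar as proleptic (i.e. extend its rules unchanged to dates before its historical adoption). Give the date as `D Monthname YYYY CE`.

For dates in this range the Gregorian date is 10 days ahead of the Julian.
7 November 1524 Julian + 10 days → 17 November 1524 Gregorian.

17 November 1524 CE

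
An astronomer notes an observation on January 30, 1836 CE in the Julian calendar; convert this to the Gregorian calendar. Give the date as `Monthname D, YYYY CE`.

February 11, 1836 CE

At this point the Julian calendar is 12 days behind the Gregorian.
30 January 1836 Julian + 12 days → 11 February 1836 Gregorian.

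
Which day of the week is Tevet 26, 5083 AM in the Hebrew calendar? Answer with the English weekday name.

Tuesday

Equivalently 12 January 1323 Gregorian, JDN 2204287.
Since JDN mod 7 = 1 (0 = Monday), the day is Tuesday.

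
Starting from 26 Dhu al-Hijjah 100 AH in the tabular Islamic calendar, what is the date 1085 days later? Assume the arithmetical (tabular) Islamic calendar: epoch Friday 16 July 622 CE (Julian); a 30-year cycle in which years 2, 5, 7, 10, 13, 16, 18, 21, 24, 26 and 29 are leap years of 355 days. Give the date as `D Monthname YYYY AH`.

Counting 1085 days forward from JDN 1983872 reaches JDN 1984957, which is 18 Muharram 104 AH.

18 Muharram 104 AH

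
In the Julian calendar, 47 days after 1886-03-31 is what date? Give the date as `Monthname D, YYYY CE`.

JDN of 1886-03-31 = 2410009.
2410009 + 47 = 2410056.
JDN 2410056 in the Julian calendar is May 17, 1886 CE.

May 17, 1886 CE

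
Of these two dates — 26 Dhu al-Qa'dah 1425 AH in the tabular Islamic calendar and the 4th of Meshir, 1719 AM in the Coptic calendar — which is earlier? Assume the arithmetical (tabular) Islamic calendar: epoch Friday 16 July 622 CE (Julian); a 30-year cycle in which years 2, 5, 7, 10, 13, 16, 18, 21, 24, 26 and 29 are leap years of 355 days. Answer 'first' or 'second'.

second

The two dates have Julian Day Numbers 2453378 and 2452682 respectively.
Since 2452682 < 2453378, the second date comes first.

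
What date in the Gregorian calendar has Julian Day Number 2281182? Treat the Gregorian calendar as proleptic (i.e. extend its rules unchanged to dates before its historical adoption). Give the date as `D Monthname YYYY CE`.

25 July 1533 CE

JDN 2451545 is 1 Jan 2000; 2281182 is −170363 days from there.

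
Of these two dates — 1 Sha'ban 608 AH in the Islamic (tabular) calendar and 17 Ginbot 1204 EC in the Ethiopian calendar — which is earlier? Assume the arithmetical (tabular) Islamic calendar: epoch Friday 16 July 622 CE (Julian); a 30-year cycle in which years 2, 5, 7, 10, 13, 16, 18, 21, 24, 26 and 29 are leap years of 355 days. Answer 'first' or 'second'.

first

First date → JDN 2163748; second date → JDN 2163873.
JDN 2163748 < JDN 2163873, so the first date is earlier.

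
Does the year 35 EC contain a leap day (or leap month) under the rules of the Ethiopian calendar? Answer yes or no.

yes

35 mod 4 = 3; in the Ethiopian calendar a year is leap when year mod 4 = 3, so it is a leap year.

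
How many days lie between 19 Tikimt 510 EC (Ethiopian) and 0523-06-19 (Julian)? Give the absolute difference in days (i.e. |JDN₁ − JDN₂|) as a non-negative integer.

2072

JDN of the first date = 1910181.
JDN of the second date = 1912253.
|1912253 − 1910181| = 2072.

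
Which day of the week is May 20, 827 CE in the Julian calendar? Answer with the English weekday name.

In the proleptic Gregorian calendar this is 24 May 827 (JDN 2023259).
2023259 ≡ 0 (mod 7); counting from Monday = 0 gives Monday.

Monday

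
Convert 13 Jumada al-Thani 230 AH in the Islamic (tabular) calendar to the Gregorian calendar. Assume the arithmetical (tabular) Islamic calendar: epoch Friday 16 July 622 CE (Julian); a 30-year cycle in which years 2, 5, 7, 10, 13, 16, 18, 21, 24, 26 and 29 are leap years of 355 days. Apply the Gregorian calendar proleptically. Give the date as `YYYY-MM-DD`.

0845-03-01

Julian Day Number of the source date = 2029750.
Converting JDN 2029750 to the Gregorian calendar gives 1 March 845 CE.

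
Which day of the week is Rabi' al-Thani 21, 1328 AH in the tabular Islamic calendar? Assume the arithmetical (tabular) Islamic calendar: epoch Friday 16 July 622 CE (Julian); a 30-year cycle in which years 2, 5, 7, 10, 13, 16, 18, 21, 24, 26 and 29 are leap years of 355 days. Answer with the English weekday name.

Monday

This is JDN 2418794 (2 May 1910 Gregorian).
Since JDN mod 7 = 0 (0 = Monday), the day is Monday.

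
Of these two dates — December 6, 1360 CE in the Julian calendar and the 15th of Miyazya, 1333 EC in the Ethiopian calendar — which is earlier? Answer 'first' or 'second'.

second

Converting both to JDN: 2218138 vs 2210958; the smaller is the second.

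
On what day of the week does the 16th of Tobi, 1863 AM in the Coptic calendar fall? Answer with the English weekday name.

Wednesday

In the Gregorian calendar this is 25 January 2147 (JDN 2505260).
JDN 2505260 mod 7 = 2, and JDN 0 was a Monday, so this is a Wednesday.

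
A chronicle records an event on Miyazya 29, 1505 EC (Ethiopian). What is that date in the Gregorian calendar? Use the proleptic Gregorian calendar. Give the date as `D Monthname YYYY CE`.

Julian Day Number of the source date = 2273795.
Converting JDN 2273795 to the Gregorian calendar gives 4 May 1513 CE.

4 May 1513 CE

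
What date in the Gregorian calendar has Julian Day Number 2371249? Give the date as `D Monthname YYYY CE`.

27 February 1780 CE

JDN 2451545 is 1 Jan 2000; 2371249 is −80296 days from there.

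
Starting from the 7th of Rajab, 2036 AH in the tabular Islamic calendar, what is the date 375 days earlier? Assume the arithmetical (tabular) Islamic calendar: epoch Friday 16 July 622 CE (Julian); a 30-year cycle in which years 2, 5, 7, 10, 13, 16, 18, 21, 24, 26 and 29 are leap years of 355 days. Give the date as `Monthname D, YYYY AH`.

JDN of the 7th of Rajab, 2036 AH = 2669759.
2669759 − 375 = 2669384.
JDN 2669384 in the tabular Islamic calendar is Jumada al-Thani 15, 2035 AH.

Jumada al-Thani 15, 2035 AH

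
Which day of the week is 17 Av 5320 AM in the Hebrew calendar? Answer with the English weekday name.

Friday

This is JDN 2291069 (19 August 1560 Gregorian).
2291069 ≡ 4 (mod 7); counting from Monday = 0 gives Friday.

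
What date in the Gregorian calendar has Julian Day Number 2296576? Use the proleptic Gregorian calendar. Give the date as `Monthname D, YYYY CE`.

Counting from JDN 2299161 = 15 Oct 1582 gives an offset of -2585 days.

September 17, 1575 CE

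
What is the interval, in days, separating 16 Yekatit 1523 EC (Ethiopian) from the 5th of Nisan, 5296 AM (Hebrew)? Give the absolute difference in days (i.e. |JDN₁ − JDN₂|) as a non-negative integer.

1872

First date → JDN 2280296; second date → JDN 2282168.
The interval is |2280296 − 2282168| = 1872 days.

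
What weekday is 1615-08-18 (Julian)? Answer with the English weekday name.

Friday

In the Gregorian calendar this is 28 August 1615 (JDN 2311166).
JDN 2311166 mod 7 = 4, and JDN 0 was a Monday, so this is a Friday.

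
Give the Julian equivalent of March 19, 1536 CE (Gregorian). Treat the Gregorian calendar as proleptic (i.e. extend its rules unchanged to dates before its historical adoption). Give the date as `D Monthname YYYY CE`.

9 March 1536 CE

At this point the Julian calendar is 10 days behind the Gregorian.
19 March 1536 Gregorian − 10 days → 9 March 1536 Julian.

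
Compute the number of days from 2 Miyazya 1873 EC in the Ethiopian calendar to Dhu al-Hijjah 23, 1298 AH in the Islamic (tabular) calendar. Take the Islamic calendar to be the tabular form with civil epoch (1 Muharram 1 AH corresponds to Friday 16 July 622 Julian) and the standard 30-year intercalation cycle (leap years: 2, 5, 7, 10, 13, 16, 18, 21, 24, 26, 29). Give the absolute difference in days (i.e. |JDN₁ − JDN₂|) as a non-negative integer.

JDN of the first date = 2408180.
JDN of the second date = 2408401.
|2408401 − 2408180| = 221.

221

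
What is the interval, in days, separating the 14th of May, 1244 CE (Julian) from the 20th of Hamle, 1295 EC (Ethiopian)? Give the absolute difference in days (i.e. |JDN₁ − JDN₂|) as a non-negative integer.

First date → JDN 2175563; second date → JDN 2197173.
The interval is |2175563 − 2197173| = 21610 days.

21610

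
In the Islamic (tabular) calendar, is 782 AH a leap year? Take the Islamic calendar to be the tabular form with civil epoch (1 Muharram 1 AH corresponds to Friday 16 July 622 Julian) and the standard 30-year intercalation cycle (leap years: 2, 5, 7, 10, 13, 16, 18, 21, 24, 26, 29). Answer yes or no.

Year 782 AH is year 2 of its 30-year cycle; leap positions are 2, 5, 7, 10, 13, 16, 18, 21, 24, 26, 29, so it is a leap year (355 days).

yes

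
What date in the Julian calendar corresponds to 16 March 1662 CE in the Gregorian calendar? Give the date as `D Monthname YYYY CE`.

The Julian–Gregorian offset here is 10 days (Julian trailing).
16 March 1662 Gregorian − 10 days → 6 March 1662 Julian.

6 March 1662 CE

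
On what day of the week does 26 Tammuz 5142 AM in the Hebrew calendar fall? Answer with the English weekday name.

Tuesday

Equivalently 16 July 1382 Gregorian, JDN 2226022.
JDN 2226022 mod 7 = 1, and JDN 0 was a Monday, so this is a Tuesday.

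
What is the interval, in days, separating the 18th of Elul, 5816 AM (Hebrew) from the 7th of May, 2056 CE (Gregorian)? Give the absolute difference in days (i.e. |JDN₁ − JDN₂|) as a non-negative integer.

115

First date → JDN 2472241; second date → JDN 2472126.
The interval is |2472241 − 2472126| = 115 days.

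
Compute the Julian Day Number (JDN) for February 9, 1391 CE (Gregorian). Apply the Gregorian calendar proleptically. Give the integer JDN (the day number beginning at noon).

2229152

JDN 2299161 is 15 October 1582 CE (Gregorian); the target day is −70009 days from there, so JDN = 2229152.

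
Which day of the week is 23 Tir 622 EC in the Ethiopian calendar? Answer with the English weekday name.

This is JDN 1951183 (21 January 630 Gregorian).
JDN 1951183 mod 7 = 3, and JDN 0 was a Monday, so this is a Thursday.

Thursday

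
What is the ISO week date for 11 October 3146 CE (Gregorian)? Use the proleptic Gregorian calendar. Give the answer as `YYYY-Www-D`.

3146-W41-5

The weekday is Friday (ISO weekday 5).
That Friday belongs to ISO week 41 of ISO year 3146.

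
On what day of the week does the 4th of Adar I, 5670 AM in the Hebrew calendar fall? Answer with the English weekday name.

Equivalently 13 February 1910 Gregorian, JDN 2418716.
2418716 ≡ 6 (mod 7); counting from Monday = 0 gives Sunday.

Sunday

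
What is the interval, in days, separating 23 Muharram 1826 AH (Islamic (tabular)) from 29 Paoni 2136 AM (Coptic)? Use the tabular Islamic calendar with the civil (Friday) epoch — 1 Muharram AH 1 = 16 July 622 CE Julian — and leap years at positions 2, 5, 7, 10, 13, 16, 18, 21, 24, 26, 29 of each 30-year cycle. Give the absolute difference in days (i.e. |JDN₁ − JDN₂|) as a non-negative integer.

9956

First date → JDN 2595181; second date → JDN 2605137.
The interval is |2595181 − 2605137| = 9956 days.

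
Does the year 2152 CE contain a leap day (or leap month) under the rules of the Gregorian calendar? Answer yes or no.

yes

2152 is divisible by 4 and not by 100, so it is a leap year.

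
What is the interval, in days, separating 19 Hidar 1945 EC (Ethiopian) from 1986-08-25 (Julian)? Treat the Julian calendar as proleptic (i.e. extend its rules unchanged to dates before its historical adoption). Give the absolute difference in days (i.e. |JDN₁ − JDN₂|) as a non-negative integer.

12336

First date → JDN 2434345; second date → JDN 2446681.
The interval is |2434345 − 2446681| = 12336 days.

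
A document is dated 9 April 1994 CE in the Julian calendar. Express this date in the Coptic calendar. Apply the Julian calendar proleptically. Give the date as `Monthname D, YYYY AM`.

Parmouti 14, 1710 AM

Julian Day Number of the source date = 2449465.
Converting JDN 2449465 to the Coptic calendar gives 14 Parmouti 1710 AM.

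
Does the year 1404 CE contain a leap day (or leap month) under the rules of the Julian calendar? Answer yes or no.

yes

1404 mod 4 = 0, so it is a leap year in the Julian calendar.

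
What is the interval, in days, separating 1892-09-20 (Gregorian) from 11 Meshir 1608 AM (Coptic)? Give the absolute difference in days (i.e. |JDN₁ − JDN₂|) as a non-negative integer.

215

JDN of the first date = 2412362.
JDN of the second date = 2412147.
|2412147 − 2412362| = 215.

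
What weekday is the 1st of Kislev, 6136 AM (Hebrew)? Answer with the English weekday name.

Wednesday

In the Gregorian calendar this is 26 November 2375 (JDN 2588840).
2588840 ≡ 2 (mod 7); counting from Monday = 0 gives Wednesday.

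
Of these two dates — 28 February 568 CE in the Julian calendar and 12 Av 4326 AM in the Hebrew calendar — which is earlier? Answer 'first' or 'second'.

Converting both to JDN: 1928578 vs 1927984; the smaller is the second.

second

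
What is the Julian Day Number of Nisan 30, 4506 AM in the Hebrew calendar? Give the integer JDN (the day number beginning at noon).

Equivalently 29 April 746 (proleptic Gregorian).
JDN 2400001 is 17 November 1858 CE (Gregorian), MJD 0; the target day is −406352 days from there, so JDN = 1993649.

1993649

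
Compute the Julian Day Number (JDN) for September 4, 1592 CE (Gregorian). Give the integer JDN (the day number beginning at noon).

JDN 2299161 is 15 October 1582 CE (Gregorian); the target day is +3612 days from there, so JDN = 2302773.

2302773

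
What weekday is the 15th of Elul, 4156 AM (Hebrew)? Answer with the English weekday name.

In the proleptic Gregorian calendar this is 6 September 396 (JDN 1865945).
1865945 ≡ 4 (mod 7); counting from Monday = 0 gives Friday.

Friday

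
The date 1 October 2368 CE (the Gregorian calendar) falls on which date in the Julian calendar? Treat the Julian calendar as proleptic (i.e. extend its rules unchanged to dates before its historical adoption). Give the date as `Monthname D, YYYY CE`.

For dates in this range the Gregorian date is 16 days ahead of the Julian.
1 October 2368 Gregorian − 16 days → 15 September 2368 Julian.

September 15, 2368 CE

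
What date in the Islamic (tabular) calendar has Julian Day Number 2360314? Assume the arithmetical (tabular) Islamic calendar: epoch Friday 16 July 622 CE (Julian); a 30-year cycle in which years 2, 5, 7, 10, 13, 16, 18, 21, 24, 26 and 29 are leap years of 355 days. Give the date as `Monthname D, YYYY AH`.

The Gregorian equivalent of JDN 2360314 is 21 March 1750.
In the tabular Islamic calendar that day is Rabi' al-Thani 12, 1163 AH.

Rabi' al-Thani 12, 1163 AH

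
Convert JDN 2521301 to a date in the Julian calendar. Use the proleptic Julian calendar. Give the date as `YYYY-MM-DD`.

The Gregorian equivalent of JDN 2521301 is 26 December 2190.
In the Julian calendar that day is 2190-12-12.

2190-12-12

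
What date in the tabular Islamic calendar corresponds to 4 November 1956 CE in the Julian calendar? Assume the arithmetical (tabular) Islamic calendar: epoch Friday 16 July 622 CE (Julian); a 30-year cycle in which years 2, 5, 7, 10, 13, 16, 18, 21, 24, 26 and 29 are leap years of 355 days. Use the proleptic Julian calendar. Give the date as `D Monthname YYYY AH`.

13 Rabi' al-Thani 1376 AH

The source date corresponds to 17 November 1956 in the Gregorian calendar (JDN 2435795).
That day falls on 13 Rabi' al-Thani 1376 AH in the tabular Islamic calendar.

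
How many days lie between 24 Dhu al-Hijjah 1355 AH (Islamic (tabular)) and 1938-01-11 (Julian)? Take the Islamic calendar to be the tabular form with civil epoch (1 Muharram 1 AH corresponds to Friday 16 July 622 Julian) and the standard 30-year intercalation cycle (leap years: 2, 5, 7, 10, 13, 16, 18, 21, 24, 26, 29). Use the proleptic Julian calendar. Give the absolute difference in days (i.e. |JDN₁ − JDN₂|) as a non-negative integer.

First date → JDN 2428600; second date → JDN 2428923.
The interval is |2428600 − 2428923| = 323 days.

323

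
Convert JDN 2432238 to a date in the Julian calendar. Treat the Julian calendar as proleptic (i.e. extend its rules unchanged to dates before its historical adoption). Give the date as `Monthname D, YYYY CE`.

The Gregorian equivalent of JDN 2432238 is 21 February 1947.
In the Julian calendar that day is February 8, 1947 CE.

February 8, 1947 CE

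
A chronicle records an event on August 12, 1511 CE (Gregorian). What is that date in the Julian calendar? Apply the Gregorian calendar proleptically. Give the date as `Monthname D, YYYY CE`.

August 2, 1511 CE

The Julian–Gregorian offset here is 10 days (Julian trailing).
12 August 1511 Gregorian − 10 days → 2 August 1511 Julian.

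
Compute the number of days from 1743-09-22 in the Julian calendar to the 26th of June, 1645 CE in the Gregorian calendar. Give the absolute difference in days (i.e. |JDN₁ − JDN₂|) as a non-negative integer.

JDN of the first date = 2357953.
JDN of the second date = 2322061.
|2322061 − 2357953| = 35892.

35892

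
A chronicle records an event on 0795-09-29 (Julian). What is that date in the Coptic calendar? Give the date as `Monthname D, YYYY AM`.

Julian Day Number of the source date = 2011703.
Converting JDN 2011703 to the Coptic calendar gives 1 Paopi 512 AM.

Paopi 1, 512 AM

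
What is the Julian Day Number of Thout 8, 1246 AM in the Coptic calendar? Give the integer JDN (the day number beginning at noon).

2279773

In the proleptic Gregorian calendar the same day is 15 September 1529.
JDN 2451545 is 1 January 2000 CE (Gregorian); the target day is −171772 days from there, so JDN = 2279773.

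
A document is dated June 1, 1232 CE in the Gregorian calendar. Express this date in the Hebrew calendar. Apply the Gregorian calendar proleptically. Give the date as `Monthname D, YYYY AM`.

Sivan 5, 4992 AM

Julian Day Number of the source date = 2171191.
Converting JDN 2171191 to the Hebrew calendar gives 5 Sivan 4992 AM.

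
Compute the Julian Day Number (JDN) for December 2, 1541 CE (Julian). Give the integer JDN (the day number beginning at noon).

In the proleptic Gregorian calendar the same day is 12 December 1541.
JDN 2451545 is 1 January 2000 CE (Gregorian); the target day is −167301 days from there, so JDN = 2284244.

2284244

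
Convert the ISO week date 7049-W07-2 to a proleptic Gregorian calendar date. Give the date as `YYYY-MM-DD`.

7049-02-13

ISO week 1 of 7049 is the week containing the first Thursday of 7049.
Week 7, day 2 (Tuesday) lands on 7049-02-13.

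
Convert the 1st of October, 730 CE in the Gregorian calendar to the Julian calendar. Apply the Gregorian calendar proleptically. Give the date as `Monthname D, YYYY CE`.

September 27, 730 CE

For dates in this range the Gregorian date is 4 days ahead of the Julian.
1 October 730 Gregorian − 4 days → 27 September 730 Julian.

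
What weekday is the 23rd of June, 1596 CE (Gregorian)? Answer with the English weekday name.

Sunday

JDN 2304161 mod 7 = 6, and JDN 0 was a Monday, so this is a Sunday.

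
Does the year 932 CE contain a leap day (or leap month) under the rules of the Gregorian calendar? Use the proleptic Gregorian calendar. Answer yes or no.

yes

932 is divisible by 4 and not by 100, so it is a leap year.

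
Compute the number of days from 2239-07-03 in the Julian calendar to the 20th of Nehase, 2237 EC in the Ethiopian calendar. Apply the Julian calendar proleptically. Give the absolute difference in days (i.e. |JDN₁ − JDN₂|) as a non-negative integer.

2233

First date → JDN 2539036; second date → JDN 2541269.
The interval is |2539036 − 2541269| = 2233 days.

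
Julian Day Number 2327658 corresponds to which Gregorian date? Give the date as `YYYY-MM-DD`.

1660-10-22

JDN 2451545 is 1 Jan 2000; 2327658 is −123887 days from there.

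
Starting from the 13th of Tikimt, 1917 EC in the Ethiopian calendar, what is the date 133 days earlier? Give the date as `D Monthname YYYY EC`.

5 Sene 1916 EC

JDN of the 13th of Tikimt, 1917 EC = 2424082.
2424082 − 133 = 2423949.
JDN 2423949 in the Ethiopian calendar is 5 Sene 1916 EC.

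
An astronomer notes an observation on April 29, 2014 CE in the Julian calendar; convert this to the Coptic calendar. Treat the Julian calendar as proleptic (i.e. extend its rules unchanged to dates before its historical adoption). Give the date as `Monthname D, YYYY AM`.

Julian Day Number of the source date = 2456790.
Converting JDN 2456790 to the Coptic calendar gives 4 Pashons 1730 AM.

Pashons 4, 1730 AM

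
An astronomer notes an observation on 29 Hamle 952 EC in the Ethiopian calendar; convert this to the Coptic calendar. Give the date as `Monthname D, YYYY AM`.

Julian Day Number of the source date = 2071902.
Converting JDN 2071902 to the Coptic calendar gives 29 Epip 676 AM.

Epip 29, 676 AM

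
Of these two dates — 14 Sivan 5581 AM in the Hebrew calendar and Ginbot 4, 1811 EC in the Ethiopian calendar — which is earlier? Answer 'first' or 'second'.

First date → JDN 2386331; second date → JDN 2385566.
JDN 2385566 < JDN 2386331, so the second date is earlier.

second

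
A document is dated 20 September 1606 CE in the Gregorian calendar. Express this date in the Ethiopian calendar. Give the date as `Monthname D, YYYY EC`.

Meskerem 13, 1599 EC

Julian Day Number of the source date = 2307902.
Converting JDN 2307902 to the Ethiopian calendar gives 13 Meskerem 1599 EC.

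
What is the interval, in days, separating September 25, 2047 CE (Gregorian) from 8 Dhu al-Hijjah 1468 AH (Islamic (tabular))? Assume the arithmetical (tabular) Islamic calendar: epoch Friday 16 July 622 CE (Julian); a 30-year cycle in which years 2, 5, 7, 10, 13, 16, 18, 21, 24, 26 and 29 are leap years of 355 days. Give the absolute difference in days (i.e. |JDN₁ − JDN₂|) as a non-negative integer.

First date → JDN 2468979; second date → JDN 2468628.
The interval is |2468979 − 2468628| = 351 days.

351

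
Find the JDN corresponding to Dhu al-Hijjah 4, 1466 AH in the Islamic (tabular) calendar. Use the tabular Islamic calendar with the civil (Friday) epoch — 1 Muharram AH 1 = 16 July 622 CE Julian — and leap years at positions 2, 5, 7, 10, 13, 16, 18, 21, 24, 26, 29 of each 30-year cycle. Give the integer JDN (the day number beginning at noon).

2467915

Equivalently 26 October 2044 (Gregorian).
JDN 2299161 is 15 October 1582 CE (Gregorian); the target day is +168754 days from there, so JDN = 2467915.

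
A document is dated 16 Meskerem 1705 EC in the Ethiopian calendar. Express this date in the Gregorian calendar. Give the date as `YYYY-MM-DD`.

Both dates share Julian Day Number 2346622; in the Gregorian calendar that is 24 September 1712 CE.

1712-09-24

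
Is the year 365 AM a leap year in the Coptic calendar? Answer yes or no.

no

365 mod 4 = 1; in the Coptic calendar a year is leap when year mod 4 = 3, so it is a common year.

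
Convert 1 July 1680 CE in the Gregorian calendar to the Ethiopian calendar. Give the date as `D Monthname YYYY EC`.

27 Sene 1672 EC

Julian Day Number of the source date = 2334850.
Converting JDN 2334850 to the Ethiopian calendar gives 27 Sene 1672 EC.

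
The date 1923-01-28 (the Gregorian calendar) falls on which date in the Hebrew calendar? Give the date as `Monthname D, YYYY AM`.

Both dates share Julian Day Number 2423448; in the Hebrew calendar that is 11 Shevat 5683 AM.

Shevat 11, 5683 AM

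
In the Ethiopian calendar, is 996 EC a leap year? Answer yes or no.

996 mod 4 = 0; in the Ethiopian calendar a year is leap when year mod 4 = 3, so it is a common year.

no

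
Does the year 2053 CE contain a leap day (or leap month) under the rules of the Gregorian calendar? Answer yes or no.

no

2053 is not divisible by 4, so it is a common year.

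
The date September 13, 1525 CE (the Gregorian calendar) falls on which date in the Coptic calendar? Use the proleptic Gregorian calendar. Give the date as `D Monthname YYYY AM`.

Both dates share Julian Day Number 2278310; in the Coptic calendar that is 6 Thout 1242 AM.

6 Thout 1242 AM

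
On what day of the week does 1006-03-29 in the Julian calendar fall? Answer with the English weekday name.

In the proleptic Gregorian calendar this is 4 April 1006 (JDN 2088587).
2088587 ≡ 4 (mod 7); counting from Monday = 0 gives Friday.

Friday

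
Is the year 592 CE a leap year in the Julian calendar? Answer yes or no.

592 mod 4 = 0, so it is a leap year in the Julian calendar.

yes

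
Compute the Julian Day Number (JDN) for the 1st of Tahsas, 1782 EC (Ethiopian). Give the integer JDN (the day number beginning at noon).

2374821

In the Gregorian calendar the same day is 8 December 1789.
JDN 2299161 is 15 October 1582 CE (Gregorian); the target day is +75660 days from there, so JDN = 2374821.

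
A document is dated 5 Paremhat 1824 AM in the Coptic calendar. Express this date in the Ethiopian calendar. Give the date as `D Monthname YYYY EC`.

Both dates share Julian Day Number 2491065; in the Ethiopian calendar that is 5 Megabit 2100 EC.

5 Megabit 2100 EC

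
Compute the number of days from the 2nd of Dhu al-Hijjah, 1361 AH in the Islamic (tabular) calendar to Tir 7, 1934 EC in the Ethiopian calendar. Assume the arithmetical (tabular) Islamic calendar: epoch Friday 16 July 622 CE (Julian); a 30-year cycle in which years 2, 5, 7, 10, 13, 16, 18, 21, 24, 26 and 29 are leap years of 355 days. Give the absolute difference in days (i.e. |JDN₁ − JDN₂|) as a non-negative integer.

JDN of the first date = 2430705.
JDN of the second date = 2430375.
|2430375 − 2430705| = 330.

330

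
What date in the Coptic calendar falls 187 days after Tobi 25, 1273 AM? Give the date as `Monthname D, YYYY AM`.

Counting 187 days forward from JDN 2289772 reaches JDN 2289959, which is Mesori 2, 1273 AM.

Mesori 2, 1273 AM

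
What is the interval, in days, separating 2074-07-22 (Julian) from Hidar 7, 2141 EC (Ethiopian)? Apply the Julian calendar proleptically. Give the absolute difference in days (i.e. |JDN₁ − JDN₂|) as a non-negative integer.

27133

JDN of the first date = 2478789.
JDN of the second date = 2505922.
|2505922 − 2478789| = 27133.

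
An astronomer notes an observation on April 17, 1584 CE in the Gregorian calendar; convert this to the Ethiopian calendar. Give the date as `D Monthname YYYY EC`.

Julian Day Number of the source date = 2299711.
Converting JDN 2299711 to the Ethiopian calendar gives 12 Miyazya 1576 EC.

12 Miyazya 1576 EC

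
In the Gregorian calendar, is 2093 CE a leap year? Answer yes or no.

no

2093 is not divisible by 4, so it is a common year.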